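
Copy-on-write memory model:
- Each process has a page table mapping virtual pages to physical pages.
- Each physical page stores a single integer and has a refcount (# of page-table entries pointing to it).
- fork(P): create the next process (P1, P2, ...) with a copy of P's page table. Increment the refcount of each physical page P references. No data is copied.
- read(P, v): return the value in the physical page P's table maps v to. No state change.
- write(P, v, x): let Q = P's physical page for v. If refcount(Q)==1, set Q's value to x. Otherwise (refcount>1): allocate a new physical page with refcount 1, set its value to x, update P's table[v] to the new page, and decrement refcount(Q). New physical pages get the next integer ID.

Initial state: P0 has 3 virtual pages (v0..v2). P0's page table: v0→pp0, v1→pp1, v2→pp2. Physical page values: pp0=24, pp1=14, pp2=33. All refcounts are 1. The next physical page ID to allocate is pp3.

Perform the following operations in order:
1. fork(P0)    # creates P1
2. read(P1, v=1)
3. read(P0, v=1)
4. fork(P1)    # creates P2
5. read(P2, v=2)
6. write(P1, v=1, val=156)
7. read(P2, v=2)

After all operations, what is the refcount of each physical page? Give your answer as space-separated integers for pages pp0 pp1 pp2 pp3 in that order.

Op 1: fork(P0) -> P1. 3 ppages; refcounts: pp0:2 pp1:2 pp2:2
Op 2: read(P1, v1) -> 14. No state change.
Op 3: read(P0, v1) -> 14. No state change.
Op 4: fork(P1) -> P2. 3 ppages; refcounts: pp0:3 pp1:3 pp2:3
Op 5: read(P2, v2) -> 33. No state change.
Op 6: write(P1, v1, 156). refcount(pp1)=3>1 -> COPY to pp3. 4 ppages; refcounts: pp0:3 pp1:2 pp2:3 pp3:1
Op 7: read(P2, v2) -> 33. No state change.

Answer: 3 2 3 1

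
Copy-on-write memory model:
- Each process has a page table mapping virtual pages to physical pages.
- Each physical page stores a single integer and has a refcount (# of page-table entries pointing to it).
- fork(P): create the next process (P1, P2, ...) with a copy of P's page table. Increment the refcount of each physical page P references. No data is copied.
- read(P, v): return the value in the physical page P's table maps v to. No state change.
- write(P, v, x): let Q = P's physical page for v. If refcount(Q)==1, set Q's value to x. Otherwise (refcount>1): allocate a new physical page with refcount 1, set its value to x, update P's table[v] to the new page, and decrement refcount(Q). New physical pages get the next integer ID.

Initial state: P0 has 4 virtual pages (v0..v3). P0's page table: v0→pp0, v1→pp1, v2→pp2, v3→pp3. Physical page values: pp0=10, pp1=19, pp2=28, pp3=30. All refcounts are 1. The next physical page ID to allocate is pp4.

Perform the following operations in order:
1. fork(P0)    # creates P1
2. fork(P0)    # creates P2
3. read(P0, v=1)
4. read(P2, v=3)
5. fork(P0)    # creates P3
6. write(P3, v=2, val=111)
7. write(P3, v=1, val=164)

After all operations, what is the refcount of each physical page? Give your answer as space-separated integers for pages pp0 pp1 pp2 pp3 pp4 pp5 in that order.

Answer: 4 3 3 4 1 1

Derivation:
Op 1: fork(P0) -> P1. 4 ppages; refcounts: pp0:2 pp1:2 pp2:2 pp3:2
Op 2: fork(P0) -> P2. 4 ppages; refcounts: pp0:3 pp1:3 pp2:3 pp3:3
Op 3: read(P0, v1) -> 19. No state change.
Op 4: read(P2, v3) -> 30. No state change.
Op 5: fork(P0) -> P3. 4 ppages; refcounts: pp0:4 pp1:4 pp2:4 pp3:4
Op 6: write(P3, v2, 111). refcount(pp2)=4>1 -> COPY to pp4. 5 ppages; refcounts: pp0:4 pp1:4 pp2:3 pp3:4 pp4:1
Op 7: write(P3, v1, 164). refcount(pp1)=4>1 -> COPY to pp5. 6 ppages; refcounts: pp0:4 pp1:3 pp2:3 pp3:4 pp4:1 pp5:1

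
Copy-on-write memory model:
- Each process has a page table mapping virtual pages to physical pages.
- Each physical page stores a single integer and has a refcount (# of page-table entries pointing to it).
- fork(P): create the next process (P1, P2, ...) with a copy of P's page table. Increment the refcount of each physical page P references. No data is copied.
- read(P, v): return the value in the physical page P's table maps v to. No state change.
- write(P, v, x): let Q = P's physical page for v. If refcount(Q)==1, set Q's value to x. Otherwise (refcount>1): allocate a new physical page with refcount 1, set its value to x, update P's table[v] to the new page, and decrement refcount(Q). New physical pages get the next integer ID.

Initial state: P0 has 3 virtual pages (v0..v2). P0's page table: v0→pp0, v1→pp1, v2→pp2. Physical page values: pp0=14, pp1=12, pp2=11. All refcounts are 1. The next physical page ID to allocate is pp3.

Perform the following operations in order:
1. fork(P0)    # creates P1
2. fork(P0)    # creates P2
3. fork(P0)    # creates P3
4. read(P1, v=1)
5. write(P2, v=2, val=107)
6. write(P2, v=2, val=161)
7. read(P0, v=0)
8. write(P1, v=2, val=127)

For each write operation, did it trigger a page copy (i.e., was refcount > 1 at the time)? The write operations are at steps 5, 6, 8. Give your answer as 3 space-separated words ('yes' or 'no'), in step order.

Op 1: fork(P0) -> P1. 3 ppages; refcounts: pp0:2 pp1:2 pp2:2
Op 2: fork(P0) -> P2. 3 ppages; refcounts: pp0:3 pp1:3 pp2:3
Op 3: fork(P0) -> P3. 3 ppages; refcounts: pp0:4 pp1:4 pp2:4
Op 4: read(P1, v1) -> 12. No state change.
Op 5: write(P2, v2, 107). refcount(pp2)=4>1 -> COPY to pp3. 4 ppages; refcounts: pp0:4 pp1:4 pp2:3 pp3:1
Op 6: write(P2, v2, 161). refcount(pp3)=1 -> write in place. 4 ppages; refcounts: pp0:4 pp1:4 pp2:3 pp3:1
Op 7: read(P0, v0) -> 14. No state change.
Op 8: write(P1, v2, 127). refcount(pp2)=3>1 -> COPY to pp4. 5 ppages; refcounts: pp0:4 pp1:4 pp2:2 pp3:1 pp4:1

yes no yes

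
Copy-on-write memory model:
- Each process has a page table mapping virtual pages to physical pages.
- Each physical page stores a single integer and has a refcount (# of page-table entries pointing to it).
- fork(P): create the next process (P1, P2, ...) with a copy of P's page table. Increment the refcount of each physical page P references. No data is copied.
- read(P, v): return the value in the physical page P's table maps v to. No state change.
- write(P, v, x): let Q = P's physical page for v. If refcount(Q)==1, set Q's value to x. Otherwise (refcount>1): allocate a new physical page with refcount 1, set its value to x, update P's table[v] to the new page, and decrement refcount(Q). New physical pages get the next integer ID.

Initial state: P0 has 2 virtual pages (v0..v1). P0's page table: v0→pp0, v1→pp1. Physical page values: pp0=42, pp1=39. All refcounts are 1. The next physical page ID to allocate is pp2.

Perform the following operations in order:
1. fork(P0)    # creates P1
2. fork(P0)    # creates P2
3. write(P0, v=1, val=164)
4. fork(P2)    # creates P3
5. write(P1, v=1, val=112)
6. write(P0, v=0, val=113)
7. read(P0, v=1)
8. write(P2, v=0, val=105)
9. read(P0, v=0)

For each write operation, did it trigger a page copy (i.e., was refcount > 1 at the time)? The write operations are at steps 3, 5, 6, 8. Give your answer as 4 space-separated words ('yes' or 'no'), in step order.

Op 1: fork(P0) -> P1. 2 ppages; refcounts: pp0:2 pp1:2
Op 2: fork(P0) -> P2. 2 ppages; refcounts: pp0:3 pp1:3
Op 3: write(P0, v1, 164). refcount(pp1)=3>1 -> COPY to pp2. 3 ppages; refcounts: pp0:3 pp1:2 pp2:1
Op 4: fork(P2) -> P3. 3 ppages; refcounts: pp0:4 pp1:3 pp2:1
Op 5: write(P1, v1, 112). refcount(pp1)=3>1 -> COPY to pp3. 4 ppages; refcounts: pp0:4 pp1:2 pp2:1 pp3:1
Op 6: write(P0, v0, 113). refcount(pp0)=4>1 -> COPY to pp4. 5 ppages; refcounts: pp0:3 pp1:2 pp2:1 pp3:1 pp4:1
Op 7: read(P0, v1) -> 164. No state change.
Op 8: write(P2, v0, 105). refcount(pp0)=3>1 -> COPY to pp5. 6 ppages; refcounts: pp0:2 pp1:2 pp2:1 pp3:1 pp4:1 pp5:1
Op 9: read(P0, v0) -> 113. No state change.

yes yes yes yes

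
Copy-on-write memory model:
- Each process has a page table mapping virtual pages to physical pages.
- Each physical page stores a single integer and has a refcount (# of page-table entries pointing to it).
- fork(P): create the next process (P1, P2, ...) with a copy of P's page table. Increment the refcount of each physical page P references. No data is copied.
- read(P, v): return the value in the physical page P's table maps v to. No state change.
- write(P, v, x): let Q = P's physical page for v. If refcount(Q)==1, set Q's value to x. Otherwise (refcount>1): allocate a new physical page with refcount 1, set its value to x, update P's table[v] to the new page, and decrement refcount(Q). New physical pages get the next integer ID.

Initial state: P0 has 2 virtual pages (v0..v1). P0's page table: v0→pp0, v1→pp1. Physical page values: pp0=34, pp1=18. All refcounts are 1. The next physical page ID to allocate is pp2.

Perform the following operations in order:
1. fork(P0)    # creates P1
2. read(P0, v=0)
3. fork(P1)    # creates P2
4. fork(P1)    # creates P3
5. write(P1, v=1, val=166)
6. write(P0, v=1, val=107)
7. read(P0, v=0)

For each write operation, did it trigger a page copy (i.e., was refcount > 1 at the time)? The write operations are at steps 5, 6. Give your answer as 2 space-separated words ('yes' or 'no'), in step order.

Op 1: fork(P0) -> P1. 2 ppages; refcounts: pp0:2 pp1:2
Op 2: read(P0, v0) -> 34. No state change.
Op 3: fork(P1) -> P2. 2 ppages; refcounts: pp0:3 pp1:3
Op 4: fork(P1) -> P3. 2 ppages; refcounts: pp0:4 pp1:4
Op 5: write(P1, v1, 166). refcount(pp1)=4>1 -> COPY to pp2. 3 ppages; refcounts: pp0:4 pp1:3 pp2:1
Op 6: write(P0, v1, 107). refcount(pp1)=3>1 -> COPY to pp3. 4 ppages; refcounts: pp0:4 pp1:2 pp2:1 pp3:1
Op 7: read(P0, v0) -> 34. No state change.

yes yes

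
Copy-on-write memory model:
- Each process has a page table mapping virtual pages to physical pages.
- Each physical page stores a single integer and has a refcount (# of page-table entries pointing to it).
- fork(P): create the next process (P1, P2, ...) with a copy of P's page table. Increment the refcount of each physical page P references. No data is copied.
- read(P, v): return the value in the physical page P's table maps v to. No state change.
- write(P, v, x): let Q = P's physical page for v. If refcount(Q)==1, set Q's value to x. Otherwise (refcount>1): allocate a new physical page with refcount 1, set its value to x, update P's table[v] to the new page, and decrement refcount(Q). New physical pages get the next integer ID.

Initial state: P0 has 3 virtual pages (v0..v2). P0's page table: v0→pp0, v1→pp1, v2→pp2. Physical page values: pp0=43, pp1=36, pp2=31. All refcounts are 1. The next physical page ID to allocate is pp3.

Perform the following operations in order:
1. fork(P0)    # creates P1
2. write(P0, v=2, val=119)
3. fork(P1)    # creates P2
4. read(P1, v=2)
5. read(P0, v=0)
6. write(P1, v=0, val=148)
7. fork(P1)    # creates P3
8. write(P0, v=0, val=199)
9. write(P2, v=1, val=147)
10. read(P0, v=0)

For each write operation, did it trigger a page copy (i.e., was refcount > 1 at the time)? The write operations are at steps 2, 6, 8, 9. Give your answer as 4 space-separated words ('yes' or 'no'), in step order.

Op 1: fork(P0) -> P1. 3 ppages; refcounts: pp0:2 pp1:2 pp2:2
Op 2: write(P0, v2, 119). refcount(pp2)=2>1 -> COPY to pp3. 4 ppages; refcounts: pp0:2 pp1:2 pp2:1 pp3:1
Op 3: fork(P1) -> P2. 4 ppages; refcounts: pp0:3 pp1:3 pp2:2 pp3:1
Op 4: read(P1, v2) -> 31. No state change.
Op 5: read(P0, v0) -> 43. No state change.
Op 6: write(P1, v0, 148). refcount(pp0)=3>1 -> COPY to pp4. 5 ppages; refcounts: pp0:2 pp1:3 pp2:2 pp3:1 pp4:1
Op 7: fork(P1) -> P3. 5 ppages; refcounts: pp0:2 pp1:4 pp2:3 pp3:1 pp4:2
Op 8: write(P0, v0, 199). refcount(pp0)=2>1 -> COPY to pp5. 6 ppages; refcounts: pp0:1 pp1:4 pp2:3 pp3:1 pp4:2 pp5:1
Op 9: write(P2, v1, 147). refcount(pp1)=4>1 -> COPY to pp6. 7 ppages; refcounts: pp0:1 pp1:3 pp2:3 pp3:1 pp4:2 pp5:1 pp6:1
Op 10: read(P0, v0) -> 199. No state change.

yes yes yes yes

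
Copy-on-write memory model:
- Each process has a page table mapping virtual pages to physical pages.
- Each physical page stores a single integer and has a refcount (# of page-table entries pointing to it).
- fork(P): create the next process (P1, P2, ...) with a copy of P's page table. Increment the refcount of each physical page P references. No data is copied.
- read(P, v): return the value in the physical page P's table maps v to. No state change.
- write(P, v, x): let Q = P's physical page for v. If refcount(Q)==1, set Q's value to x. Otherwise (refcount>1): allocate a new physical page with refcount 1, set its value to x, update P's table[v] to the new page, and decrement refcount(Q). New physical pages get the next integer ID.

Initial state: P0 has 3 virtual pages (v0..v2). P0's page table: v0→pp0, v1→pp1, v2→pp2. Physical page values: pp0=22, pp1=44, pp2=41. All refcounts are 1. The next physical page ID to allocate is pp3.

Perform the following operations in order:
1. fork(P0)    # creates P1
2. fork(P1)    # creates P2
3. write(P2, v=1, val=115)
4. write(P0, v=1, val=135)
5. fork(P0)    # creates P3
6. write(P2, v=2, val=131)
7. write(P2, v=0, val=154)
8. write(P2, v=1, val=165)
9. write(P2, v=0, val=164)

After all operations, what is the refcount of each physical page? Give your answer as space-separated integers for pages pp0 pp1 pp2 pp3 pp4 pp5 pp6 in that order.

Answer: 3 1 3 1 2 1 1

Derivation:
Op 1: fork(P0) -> P1. 3 ppages; refcounts: pp0:2 pp1:2 pp2:2
Op 2: fork(P1) -> P2. 3 ppages; refcounts: pp0:3 pp1:3 pp2:3
Op 3: write(P2, v1, 115). refcount(pp1)=3>1 -> COPY to pp3. 4 ppages; refcounts: pp0:3 pp1:2 pp2:3 pp3:1
Op 4: write(P0, v1, 135). refcount(pp1)=2>1 -> COPY to pp4. 5 ppages; refcounts: pp0:3 pp1:1 pp2:3 pp3:1 pp4:1
Op 5: fork(P0) -> P3. 5 ppages; refcounts: pp0:4 pp1:1 pp2:4 pp3:1 pp4:2
Op 6: write(P2, v2, 131). refcount(pp2)=4>1 -> COPY to pp5. 6 ppages; refcounts: pp0:4 pp1:1 pp2:3 pp3:1 pp4:2 pp5:1
Op 7: write(P2, v0, 154). refcount(pp0)=4>1 -> COPY to pp6. 7 ppages; refcounts: pp0:3 pp1:1 pp2:3 pp3:1 pp4:2 pp5:1 pp6:1
Op 8: write(P2, v1, 165). refcount(pp3)=1 -> write in place. 7 ppages; refcounts: pp0:3 pp1:1 pp2:3 pp3:1 pp4:2 pp5:1 pp6:1
Op 9: write(P2, v0, 164). refcount(pp6)=1 -> write in place. 7 ppages; refcounts: pp0:3 pp1:1 pp2:3 pp3:1 pp4:2 pp5:1 pp6:1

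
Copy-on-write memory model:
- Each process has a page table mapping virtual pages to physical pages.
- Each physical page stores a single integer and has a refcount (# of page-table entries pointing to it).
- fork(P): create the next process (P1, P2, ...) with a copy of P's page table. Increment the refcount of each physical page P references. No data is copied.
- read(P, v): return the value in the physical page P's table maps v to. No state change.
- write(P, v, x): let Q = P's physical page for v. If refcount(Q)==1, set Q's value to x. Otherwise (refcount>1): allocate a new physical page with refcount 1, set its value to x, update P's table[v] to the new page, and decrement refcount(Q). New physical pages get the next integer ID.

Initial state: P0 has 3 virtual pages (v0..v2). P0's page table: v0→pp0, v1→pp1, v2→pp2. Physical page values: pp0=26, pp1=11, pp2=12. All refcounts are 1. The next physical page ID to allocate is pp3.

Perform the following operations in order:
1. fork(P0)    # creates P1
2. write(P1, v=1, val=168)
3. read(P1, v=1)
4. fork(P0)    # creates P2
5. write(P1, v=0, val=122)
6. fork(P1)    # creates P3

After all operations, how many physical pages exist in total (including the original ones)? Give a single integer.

Answer: 5

Derivation:
Op 1: fork(P0) -> P1. 3 ppages; refcounts: pp0:2 pp1:2 pp2:2
Op 2: write(P1, v1, 168). refcount(pp1)=2>1 -> COPY to pp3. 4 ppages; refcounts: pp0:2 pp1:1 pp2:2 pp3:1
Op 3: read(P1, v1) -> 168. No state change.
Op 4: fork(P0) -> P2. 4 ppages; refcounts: pp0:3 pp1:2 pp2:3 pp3:1
Op 5: write(P1, v0, 122). refcount(pp0)=3>1 -> COPY to pp4. 5 ppages; refcounts: pp0:2 pp1:2 pp2:3 pp3:1 pp4:1
Op 6: fork(P1) -> P3. 5 ppages; refcounts: pp0:2 pp1:2 pp2:4 pp3:2 pp4:2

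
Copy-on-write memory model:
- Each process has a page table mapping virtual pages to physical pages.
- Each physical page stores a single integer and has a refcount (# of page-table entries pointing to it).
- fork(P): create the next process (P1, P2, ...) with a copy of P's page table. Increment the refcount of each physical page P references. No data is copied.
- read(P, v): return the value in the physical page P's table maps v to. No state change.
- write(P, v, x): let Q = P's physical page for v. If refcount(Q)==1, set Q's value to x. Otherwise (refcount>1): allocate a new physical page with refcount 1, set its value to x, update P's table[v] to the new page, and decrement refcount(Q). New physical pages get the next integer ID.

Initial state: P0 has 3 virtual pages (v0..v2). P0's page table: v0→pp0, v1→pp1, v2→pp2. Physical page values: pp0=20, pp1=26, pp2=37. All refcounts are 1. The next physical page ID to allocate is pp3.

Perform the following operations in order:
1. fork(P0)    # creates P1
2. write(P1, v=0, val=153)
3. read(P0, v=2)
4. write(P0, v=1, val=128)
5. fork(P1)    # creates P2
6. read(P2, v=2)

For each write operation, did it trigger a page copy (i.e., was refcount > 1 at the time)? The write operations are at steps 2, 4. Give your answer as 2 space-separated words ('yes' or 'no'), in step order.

Op 1: fork(P0) -> P1. 3 ppages; refcounts: pp0:2 pp1:2 pp2:2
Op 2: write(P1, v0, 153). refcount(pp0)=2>1 -> COPY to pp3. 4 ppages; refcounts: pp0:1 pp1:2 pp2:2 pp3:1
Op 3: read(P0, v2) -> 37. No state change.
Op 4: write(P0, v1, 128). refcount(pp1)=2>1 -> COPY to pp4. 5 ppages; refcounts: pp0:1 pp1:1 pp2:2 pp3:1 pp4:1
Op 5: fork(P1) -> P2. 5 ppages; refcounts: pp0:1 pp1:2 pp2:3 pp3:2 pp4:1
Op 6: read(P2, v2) -> 37. No state change.

yes yes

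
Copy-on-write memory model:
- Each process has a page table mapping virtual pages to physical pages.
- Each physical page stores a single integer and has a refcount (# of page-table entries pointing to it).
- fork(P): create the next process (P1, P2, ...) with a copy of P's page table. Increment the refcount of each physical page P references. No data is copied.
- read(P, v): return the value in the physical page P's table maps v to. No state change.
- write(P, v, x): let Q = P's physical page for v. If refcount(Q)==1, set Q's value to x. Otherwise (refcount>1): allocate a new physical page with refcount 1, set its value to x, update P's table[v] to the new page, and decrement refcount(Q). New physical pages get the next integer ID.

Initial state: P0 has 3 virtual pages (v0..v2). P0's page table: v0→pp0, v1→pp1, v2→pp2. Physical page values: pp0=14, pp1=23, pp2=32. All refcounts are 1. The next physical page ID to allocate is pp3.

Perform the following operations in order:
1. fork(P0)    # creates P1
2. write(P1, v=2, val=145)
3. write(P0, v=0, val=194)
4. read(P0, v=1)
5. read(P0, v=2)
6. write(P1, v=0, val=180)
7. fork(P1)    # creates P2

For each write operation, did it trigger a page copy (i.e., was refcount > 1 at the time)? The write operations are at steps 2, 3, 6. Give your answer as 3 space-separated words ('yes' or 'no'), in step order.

Op 1: fork(P0) -> P1. 3 ppages; refcounts: pp0:2 pp1:2 pp2:2
Op 2: write(P1, v2, 145). refcount(pp2)=2>1 -> COPY to pp3. 4 ppages; refcounts: pp0:2 pp1:2 pp2:1 pp3:1
Op 3: write(P0, v0, 194). refcount(pp0)=2>1 -> COPY to pp4. 5 ppages; refcounts: pp0:1 pp1:2 pp2:1 pp3:1 pp4:1
Op 4: read(P0, v1) -> 23. No state change.
Op 5: read(P0, v2) -> 32. No state change.
Op 6: write(P1, v0, 180). refcount(pp0)=1 -> write in place. 5 ppages; refcounts: pp0:1 pp1:2 pp2:1 pp3:1 pp4:1
Op 7: fork(P1) -> P2. 5 ppages; refcounts: pp0:2 pp1:3 pp2:1 pp3:2 pp4:1

yes yes no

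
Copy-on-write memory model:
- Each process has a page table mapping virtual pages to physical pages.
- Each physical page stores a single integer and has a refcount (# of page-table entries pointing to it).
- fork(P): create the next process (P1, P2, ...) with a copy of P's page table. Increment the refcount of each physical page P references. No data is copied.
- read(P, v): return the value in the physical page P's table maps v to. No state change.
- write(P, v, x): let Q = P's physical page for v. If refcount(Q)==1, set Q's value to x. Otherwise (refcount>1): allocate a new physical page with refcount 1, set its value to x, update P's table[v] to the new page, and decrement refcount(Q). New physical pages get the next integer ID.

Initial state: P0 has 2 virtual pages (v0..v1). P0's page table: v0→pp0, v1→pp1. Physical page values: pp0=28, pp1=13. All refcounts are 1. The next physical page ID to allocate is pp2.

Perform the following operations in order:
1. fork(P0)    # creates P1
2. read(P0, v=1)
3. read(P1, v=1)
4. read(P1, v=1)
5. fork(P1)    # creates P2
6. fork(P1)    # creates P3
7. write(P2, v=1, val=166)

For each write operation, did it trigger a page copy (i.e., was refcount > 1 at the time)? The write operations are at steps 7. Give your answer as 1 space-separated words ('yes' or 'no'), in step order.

Op 1: fork(P0) -> P1. 2 ppages; refcounts: pp0:2 pp1:2
Op 2: read(P0, v1) -> 13. No state change.
Op 3: read(P1, v1) -> 13. No state change.
Op 4: read(P1, v1) -> 13. No state change.
Op 5: fork(P1) -> P2. 2 ppages; refcounts: pp0:3 pp1:3
Op 6: fork(P1) -> P3. 2 ppages; refcounts: pp0:4 pp1:4
Op 7: write(P2, v1, 166). refcount(pp1)=4>1 -> COPY to pp2. 3 ppages; refcounts: pp0:4 pp1:3 pp2:1

yes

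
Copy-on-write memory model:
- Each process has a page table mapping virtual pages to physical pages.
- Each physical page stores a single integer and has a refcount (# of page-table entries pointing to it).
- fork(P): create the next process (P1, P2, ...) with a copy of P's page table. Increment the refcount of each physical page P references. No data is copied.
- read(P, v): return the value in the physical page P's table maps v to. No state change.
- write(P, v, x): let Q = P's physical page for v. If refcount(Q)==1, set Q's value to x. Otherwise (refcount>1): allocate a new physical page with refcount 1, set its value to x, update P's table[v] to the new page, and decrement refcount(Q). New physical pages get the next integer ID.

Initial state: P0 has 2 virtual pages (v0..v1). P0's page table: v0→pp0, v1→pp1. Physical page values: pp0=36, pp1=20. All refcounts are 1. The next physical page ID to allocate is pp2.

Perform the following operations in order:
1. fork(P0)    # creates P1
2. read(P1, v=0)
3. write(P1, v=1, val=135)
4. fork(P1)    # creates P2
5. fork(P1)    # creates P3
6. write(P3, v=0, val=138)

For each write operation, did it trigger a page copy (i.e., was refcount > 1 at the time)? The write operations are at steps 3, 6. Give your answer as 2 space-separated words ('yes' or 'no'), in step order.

Op 1: fork(P0) -> P1. 2 ppages; refcounts: pp0:2 pp1:2
Op 2: read(P1, v0) -> 36. No state change.
Op 3: write(P1, v1, 135). refcount(pp1)=2>1 -> COPY to pp2. 3 ppages; refcounts: pp0:2 pp1:1 pp2:1
Op 4: fork(P1) -> P2. 3 ppages; refcounts: pp0:3 pp1:1 pp2:2
Op 5: fork(P1) -> P3. 3 ppages; refcounts: pp0:4 pp1:1 pp2:3
Op 6: write(P3, v0, 138). refcount(pp0)=4>1 -> COPY to pp3. 4 ppages; refcounts: pp0:3 pp1:1 pp2:3 pp3:1

yes yes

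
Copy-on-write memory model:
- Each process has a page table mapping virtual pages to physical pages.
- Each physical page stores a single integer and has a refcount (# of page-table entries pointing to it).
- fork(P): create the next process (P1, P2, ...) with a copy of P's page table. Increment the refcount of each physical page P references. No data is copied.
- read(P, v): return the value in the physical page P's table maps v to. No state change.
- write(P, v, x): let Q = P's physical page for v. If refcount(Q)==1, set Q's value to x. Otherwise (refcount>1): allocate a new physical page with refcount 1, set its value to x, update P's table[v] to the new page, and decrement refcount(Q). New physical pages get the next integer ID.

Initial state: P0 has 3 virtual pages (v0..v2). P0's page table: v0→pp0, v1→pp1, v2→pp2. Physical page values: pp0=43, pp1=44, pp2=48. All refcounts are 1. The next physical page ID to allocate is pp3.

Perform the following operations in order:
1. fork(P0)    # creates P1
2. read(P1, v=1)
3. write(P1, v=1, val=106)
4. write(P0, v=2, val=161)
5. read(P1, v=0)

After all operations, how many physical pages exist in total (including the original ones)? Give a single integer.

Answer: 5

Derivation:
Op 1: fork(P0) -> P1. 3 ppages; refcounts: pp0:2 pp1:2 pp2:2
Op 2: read(P1, v1) -> 44. No state change.
Op 3: write(P1, v1, 106). refcount(pp1)=2>1 -> COPY to pp3. 4 ppages; refcounts: pp0:2 pp1:1 pp2:2 pp3:1
Op 4: write(P0, v2, 161). refcount(pp2)=2>1 -> COPY to pp4. 5 ppages; refcounts: pp0:2 pp1:1 pp2:1 pp3:1 pp4:1
Op 5: read(P1, v0) -> 43. No state change.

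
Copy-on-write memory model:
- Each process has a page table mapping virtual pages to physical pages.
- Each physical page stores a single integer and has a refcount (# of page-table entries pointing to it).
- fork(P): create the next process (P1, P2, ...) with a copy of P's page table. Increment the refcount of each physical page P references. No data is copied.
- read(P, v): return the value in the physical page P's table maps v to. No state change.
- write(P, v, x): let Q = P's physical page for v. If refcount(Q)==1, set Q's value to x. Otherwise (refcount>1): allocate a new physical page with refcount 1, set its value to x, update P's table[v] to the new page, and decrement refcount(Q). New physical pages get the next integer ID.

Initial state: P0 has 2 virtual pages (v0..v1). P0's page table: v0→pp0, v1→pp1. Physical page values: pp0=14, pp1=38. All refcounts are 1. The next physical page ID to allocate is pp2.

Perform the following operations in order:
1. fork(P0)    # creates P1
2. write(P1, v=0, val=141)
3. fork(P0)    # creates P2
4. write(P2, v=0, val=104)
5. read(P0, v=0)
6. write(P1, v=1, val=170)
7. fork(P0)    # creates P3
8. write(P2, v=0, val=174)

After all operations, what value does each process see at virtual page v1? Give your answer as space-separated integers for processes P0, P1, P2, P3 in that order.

Op 1: fork(P0) -> P1. 2 ppages; refcounts: pp0:2 pp1:2
Op 2: write(P1, v0, 141). refcount(pp0)=2>1 -> COPY to pp2. 3 ppages; refcounts: pp0:1 pp1:2 pp2:1
Op 3: fork(P0) -> P2. 3 ppages; refcounts: pp0:2 pp1:3 pp2:1
Op 4: write(P2, v0, 104). refcount(pp0)=2>1 -> COPY to pp3. 4 ppages; refcounts: pp0:1 pp1:3 pp2:1 pp3:1
Op 5: read(P0, v0) -> 14. No state change.
Op 6: write(P1, v1, 170). refcount(pp1)=3>1 -> COPY to pp4. 5 ppages; refcounts: pp0:1 pp1:2 pp2:1 pp3:1 pp4:1
Op 7: fork(P0) -> P3. 5 ppages; refcounts: pp0:2 pp1:3 pp2:1 pp3:1 pp4:1
Op 8: write(P2, v0, 174). refcount(pp3)=1 -> write in place. 5 ppages; refcounts: pp0:2 pp1:3 pp2:1 pp3:1 pp4:1
P0: v1 -> pp1 = 38
P1: v1 -> pp4 = 170
P2: v1 -> pp1 = 38
P3: v1 -> pp1 = 38

Answer: 38 170 38 38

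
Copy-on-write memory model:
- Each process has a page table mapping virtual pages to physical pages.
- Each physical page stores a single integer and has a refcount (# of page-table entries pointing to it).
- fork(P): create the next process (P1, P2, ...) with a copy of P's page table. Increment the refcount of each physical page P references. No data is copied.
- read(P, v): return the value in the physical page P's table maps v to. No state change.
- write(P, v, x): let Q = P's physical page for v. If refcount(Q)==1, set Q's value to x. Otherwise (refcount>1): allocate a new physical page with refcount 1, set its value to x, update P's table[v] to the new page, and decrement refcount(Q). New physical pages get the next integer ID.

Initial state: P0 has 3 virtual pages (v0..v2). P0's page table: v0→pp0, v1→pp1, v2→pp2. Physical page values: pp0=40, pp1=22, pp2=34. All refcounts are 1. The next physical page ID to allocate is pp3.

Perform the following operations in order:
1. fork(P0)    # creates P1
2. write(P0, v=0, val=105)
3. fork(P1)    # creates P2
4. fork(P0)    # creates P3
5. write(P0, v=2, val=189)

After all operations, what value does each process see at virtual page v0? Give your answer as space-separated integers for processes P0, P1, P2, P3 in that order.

Answer: 105 40 40 105

Derivation:
Op 1: fork(P0) -> P1. 3 ppages; refcounts: pp0:2 pp1:2 pp2:2
Op 2: write(P0, v0, 105). refcount(pp0)=2>1 -> COPY to pp3. 4 ppages; refcounts: pp0:1 pp1:2 pp2:2 pp3:1
Op 3: fork(P1) -> P2. 4 ppages; refcounts: pp0:2 pp1:3 pp2:3 pp3:1
Op 4: fork(P0) -> P3. 4 ppages; refcounts: pp0:2 pp1:4 pp2:4 pp3:2
Op 5: write(P0, v2, 189). refcount(pp2)=4>1 -> COPY to pp4. 5 ppages; refcounts: pp0:2 pp1:4 pp2:3 pp3:2 pp4:1
P0: v0 -> pp3 = 105
P1: v0 -> pp0 = 40
P2: v0 -> pp0 = 40
P3: v0 -> pp3 = 105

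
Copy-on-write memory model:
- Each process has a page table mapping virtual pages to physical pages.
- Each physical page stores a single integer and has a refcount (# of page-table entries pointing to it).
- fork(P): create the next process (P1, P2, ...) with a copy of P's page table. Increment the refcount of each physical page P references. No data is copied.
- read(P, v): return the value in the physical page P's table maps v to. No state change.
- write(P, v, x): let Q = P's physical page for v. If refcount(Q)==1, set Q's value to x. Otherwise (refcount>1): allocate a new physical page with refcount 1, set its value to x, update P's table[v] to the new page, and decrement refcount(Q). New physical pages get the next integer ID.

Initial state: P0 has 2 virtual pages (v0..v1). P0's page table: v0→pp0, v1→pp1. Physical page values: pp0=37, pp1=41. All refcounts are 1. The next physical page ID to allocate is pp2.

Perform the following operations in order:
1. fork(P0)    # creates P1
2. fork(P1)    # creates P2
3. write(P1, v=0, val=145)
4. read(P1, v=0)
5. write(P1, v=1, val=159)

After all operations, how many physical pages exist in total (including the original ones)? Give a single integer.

Answer: 4

Derivation:
Op 1: fork(P0) -> P1. 2 ppages; refcounts: pp0:2 pp1:2
Op 2: fork(P1) -> P2. 2 ppages; refcounts: pp0:3 pp1:3
Op 3: write(P1, v0, 145). refcount(pp0)=3>1 -> COPY to pp2. 3 ppages; refcounts: pp0:2 pp1:3 pp2:1
Op 4: read(P1, v0) -> 145. No state change.
Op 5: write(P1, v1, 159). refcount(pp1)=3>1 -> COPY to pp3. 4 ppages; refcounts: pp0:2 pp1:2 pp2:1 pp3:1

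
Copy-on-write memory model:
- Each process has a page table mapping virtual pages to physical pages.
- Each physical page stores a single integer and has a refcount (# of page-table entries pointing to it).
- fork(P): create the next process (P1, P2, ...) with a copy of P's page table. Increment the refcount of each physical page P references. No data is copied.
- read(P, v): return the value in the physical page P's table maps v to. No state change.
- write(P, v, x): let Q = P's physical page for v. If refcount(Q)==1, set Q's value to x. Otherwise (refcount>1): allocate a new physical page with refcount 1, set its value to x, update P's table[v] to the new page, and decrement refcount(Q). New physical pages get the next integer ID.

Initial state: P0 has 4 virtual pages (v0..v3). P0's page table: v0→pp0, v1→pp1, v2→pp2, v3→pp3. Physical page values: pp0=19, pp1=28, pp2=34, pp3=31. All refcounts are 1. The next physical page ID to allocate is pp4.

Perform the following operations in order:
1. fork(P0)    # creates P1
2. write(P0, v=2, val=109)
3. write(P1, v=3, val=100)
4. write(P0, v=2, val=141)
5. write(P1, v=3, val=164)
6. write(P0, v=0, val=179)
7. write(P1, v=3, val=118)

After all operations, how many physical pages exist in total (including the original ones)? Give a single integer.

Answer: 7

Derivation:
Op 1: fork(P0) -> P1. 4 ppages; refcounts: pp0:2 pp1:2 pp2:2 pp3:2
Op 2: write(P0, v2, 109). refcount(pp2)=2>1 -> COPY to pp4. 5 ppages; refcounts: pp0:2 pp1:2 pp2:1 pp3:2 pp4:1
Op 3: write(P1, v3, 100). refcount(pp3)=2>1 -> COPY to pp5. 6 ppages; refcounts: pp0:2 pp1:2 pp2:1 pp3:1 pp4:1 pp5:1
Op 4: write(P0, v2, 141). refcount(pp4)=1 -> write in place. 6 ppages; refcounts: pp0:2 pp1:2 pp2:1 pp3:1 pp4:1 pp5:1
Op 5: write(P1, v3, 164). refcount(pp5)=1 -> write in place. 6 ppages; refcounts: pp0:2 pp1:2 pp2:1 pp3:1 pp4:1 pp5:1
Op 6: write(P0, v0, 179). refcount(pp0)=2>1 -> COPY to pp6. 7 ppages; refcounts: pp0:1 pp1:2 pp2:1 pp3:1 pp4:1 pp5:1 pp6:1
Op 7: write(P1, v3, 118). refcount(pp5)=1 -> write in place. 7 ppages; refcounts: pp0:1 pp1:2 pp2:1 pp3:1 pp4:1 pp5:1 pp6:1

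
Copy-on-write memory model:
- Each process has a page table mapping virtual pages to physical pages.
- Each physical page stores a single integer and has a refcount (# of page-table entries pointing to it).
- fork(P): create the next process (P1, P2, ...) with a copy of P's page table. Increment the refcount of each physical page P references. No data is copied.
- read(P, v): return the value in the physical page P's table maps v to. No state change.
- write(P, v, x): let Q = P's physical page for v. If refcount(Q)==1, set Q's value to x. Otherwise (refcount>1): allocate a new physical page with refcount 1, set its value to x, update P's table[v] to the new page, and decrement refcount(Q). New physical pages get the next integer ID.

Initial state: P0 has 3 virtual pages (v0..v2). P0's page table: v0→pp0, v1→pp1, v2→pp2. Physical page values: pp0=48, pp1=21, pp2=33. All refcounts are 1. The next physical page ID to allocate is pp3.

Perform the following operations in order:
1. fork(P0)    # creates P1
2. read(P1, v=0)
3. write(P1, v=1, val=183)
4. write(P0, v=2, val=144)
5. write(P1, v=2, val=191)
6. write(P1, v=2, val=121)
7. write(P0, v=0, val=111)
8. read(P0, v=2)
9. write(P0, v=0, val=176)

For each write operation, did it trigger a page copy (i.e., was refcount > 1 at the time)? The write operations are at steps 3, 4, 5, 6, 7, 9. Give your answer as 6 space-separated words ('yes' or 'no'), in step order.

Op 1: fork(P0) -> P1. 3 ppages; refcounts: pp0:2 pp1:2 pp2:2
Op 2: read(P1, v0) -> 48. No state change.
Op 3: write(P1, v1, 183). refcount(pp1)=2>1 -> COPY to pp3. 4 ppages; refcounts: pp0:2 pp1:1 pp2:2 pp3:1
Op 4: write(P0, v2, 144). refcount(pp2)=2>1 -> COPY to pp4. 5 ppages; refcounts: pp0:2 pp1:1 pp2:1 pp3:1 pp4:1
Op 5: write(P1, v2, 191). refcount(pp2)=1 -> write in place. 5 ppages; refcounts: pp0:2 pp1:1 pp2:1 pp3:1 pp4:1
Op 6: write(P1, v2, 121). refcount(pp2)=1 -> write in place. 5 ppages; refcounts: pp0:2 pp1:1 pp2:1 pp3:1 pp4:1
Op 7: write(P0, v0, 111). refcount(pp0)=2>1 -> COPY to pp5. 6 ppages; refcounts: pp0:1 pp1:1 pp2:1 pp3:1 pp4:1 pp5:1
Op 8: read(P0, v2) -> 144. No state change.
Op 9: write(P0, v0, 176). refcount(pp5)=1 -> write in place. 6 ppages; refcounts: pp0:1 pp1:1 pp2:1 pp3:1 pp4:1 pp5:1

yes yes no no yes no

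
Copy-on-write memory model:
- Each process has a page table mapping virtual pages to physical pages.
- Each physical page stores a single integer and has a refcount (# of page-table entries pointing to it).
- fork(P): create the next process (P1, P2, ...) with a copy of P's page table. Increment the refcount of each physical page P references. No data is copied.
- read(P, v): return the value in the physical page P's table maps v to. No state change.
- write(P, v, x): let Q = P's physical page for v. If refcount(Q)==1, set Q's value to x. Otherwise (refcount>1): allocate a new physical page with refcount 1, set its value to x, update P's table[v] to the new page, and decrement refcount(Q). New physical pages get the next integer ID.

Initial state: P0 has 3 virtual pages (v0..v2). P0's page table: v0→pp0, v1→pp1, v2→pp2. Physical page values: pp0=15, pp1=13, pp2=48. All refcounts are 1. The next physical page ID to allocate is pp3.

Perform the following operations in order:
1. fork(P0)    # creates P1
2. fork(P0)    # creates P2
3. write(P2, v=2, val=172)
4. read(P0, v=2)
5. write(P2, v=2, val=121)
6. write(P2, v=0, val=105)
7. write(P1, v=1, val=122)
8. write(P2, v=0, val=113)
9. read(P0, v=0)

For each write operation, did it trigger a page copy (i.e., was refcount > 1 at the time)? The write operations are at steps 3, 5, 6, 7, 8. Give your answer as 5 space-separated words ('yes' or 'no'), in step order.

Op 1: fork(P0) -> P1. 3 ppages; refcounts: pp0:2 pp1:2 pp2:2
Op 2: fork(P0) -> P2. 3 ppages; refcounts: pp0:3 pp1:3 pp2:3
Op 3: write(P2, v2, 172). refcount(pp2)=3>1 -> COPY to pp3. 4 ppages; refcounts: pp0:3 pp1:3 pp2:2 pp3:1
Op 4: read(P0, v2) -> 48. No state change.
Op 5: write(P2, v2, 121). refcount(pp3)=1 -> write in place. 4 ppages; refcounts: pp0:3 pp1:3 pp2:2 pp3:1
Op 6: write(P2, v0, 105). refcount(pp0)=3>1 -> COPY to pp4. 5 ppages; refcounts: pp0:2 pp1:3 pp2:2 pp3:1 pp4:1
Op 7: write(P1, v1, 122). refcount(pp1)=3>1 -> COPY to pp5. 6 ppages; refcounts: pp0:2 pp1:2 pp2:2 pp3:1 pp4:1 pp5:1
Op 8: write(P2, v0, 113). refcount(pp4)=1 -> write in place. 6 ppages; refcounts: pp0:2 pp1:2 pp2:2 pp3:1 pp4:1 pp5:1
Op 9: read(P0, v0) -> 15. No state change.

yes no yes yes no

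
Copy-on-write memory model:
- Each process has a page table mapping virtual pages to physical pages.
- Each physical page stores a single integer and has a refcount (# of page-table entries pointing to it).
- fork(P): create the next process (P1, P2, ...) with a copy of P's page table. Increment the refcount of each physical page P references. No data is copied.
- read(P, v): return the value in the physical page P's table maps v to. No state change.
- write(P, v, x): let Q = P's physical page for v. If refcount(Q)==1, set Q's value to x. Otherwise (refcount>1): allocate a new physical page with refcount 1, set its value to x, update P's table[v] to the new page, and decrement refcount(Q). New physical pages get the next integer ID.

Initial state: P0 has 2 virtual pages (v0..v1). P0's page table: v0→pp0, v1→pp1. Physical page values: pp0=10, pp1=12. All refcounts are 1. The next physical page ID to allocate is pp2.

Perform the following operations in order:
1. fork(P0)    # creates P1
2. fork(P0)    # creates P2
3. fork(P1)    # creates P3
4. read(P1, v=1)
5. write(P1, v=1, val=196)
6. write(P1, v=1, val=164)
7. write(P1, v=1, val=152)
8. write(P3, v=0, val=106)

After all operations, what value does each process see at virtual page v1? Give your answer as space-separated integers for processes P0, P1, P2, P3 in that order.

Op 1: fork(P0) -> P1. 2 ppages; refcounts: pp0:2 pp1:2
Op 2: fork(P0) -> P2. 2 ppages; refcounts: pp0:3 pp1:3
Op 3: fork(P1) -> P3. 2 ppages; refcounts: pp0:4 pp1:4
Op 4: read(P1, v1) -> 12. No state change.
Op 5: write(P1, v1, 196). refcount(pp1)=4>1 -> COPY to pp2. 3 ppages; refcounts: pp0:4 pp1:3 pp2:1
Op 6: write(P1, v1, 164). refcount(pp2)=1 -> write in place. 3 ppages; refcounts: pp0:4 pp1:3 pp2:1
Op 7: write(P1, v1, 152). refcount(pp2)=1 -> write in place. 3 ppages; refcounts: pp0:4 pp1:3 pp2:1
Op 8: write(P3, v0, 106). refcount(pp0)=4>1 -> COPY to pp3. 4 ppages; refcounts: pp0:3 pp1:3 pp2:1 pp3:1
P0: v1 -> pp1 = 12
P1: v1 -> pp2 = 152
P2: v1 -> pp1 = 12
P3: v1 -> pp1 = 12

Answer: 12 152 12 12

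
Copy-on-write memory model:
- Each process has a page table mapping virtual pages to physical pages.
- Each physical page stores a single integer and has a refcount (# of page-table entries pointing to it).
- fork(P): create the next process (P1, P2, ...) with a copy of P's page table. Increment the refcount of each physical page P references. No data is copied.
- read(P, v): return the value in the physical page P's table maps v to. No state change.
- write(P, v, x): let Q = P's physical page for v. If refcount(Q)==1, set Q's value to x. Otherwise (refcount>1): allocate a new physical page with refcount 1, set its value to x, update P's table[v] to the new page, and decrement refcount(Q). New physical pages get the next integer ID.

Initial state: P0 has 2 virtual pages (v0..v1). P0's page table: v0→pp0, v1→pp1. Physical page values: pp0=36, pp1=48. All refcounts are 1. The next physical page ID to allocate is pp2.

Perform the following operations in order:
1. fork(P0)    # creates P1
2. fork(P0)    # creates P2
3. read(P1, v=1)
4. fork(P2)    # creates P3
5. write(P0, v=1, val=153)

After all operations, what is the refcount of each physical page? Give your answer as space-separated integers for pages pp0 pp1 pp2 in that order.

Op 1: fork(P0) -> P1. 2 ppages; refcounts: pp0:2 pp1:2
Op 2: fork(P0) -> P2. 2 ppages; refcounts: pp0:3 pp1:3
Op 3: read(P1, v1) -> 48. No state change.
Op 4: fork(P2) -> P3. 2 ppages; refcounts: pp0:4 pp1:4
Op 5: write(P0, v1, 153). refcount(pp1)=4>1 -> COPY to pp2. 3 ppages; refcounts: pp0:4 pp1:3 pp2:1

Answer: 4 3 1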